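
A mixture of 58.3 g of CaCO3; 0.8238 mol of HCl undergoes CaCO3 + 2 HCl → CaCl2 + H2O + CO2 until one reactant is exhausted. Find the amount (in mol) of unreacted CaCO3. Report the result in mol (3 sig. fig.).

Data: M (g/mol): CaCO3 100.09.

n(CaCO3) = 58.30 / 100.09 = 0.5825 mol
n(HCl) = 0.8238 mol
n/ν for CaCO3 = 0.5825/1 = 0.5825
n/ν for HCl = 0.8238/2 = 0.4119
Smallest n/ν is HCl → limiting reagent.
CaCO3 consumed = (1/2) × 0.8238 = 0.4119 mol
CaCO3 remaining = 0.5825 − 0.4119 = 0.1706 mol

0.171 mol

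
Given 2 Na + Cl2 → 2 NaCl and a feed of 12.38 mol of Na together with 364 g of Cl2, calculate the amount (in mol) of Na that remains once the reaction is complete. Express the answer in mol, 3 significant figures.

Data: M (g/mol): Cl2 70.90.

n(Na) = 12.38 mol
n(Cl2) = 364.0 / 70.90 = 5.134 mol
n/ν for Na = 12.38/2 = 6.190
n/ν for Cl2 = 5.134/1 = 5.134
Smallest n/ν is Cl2 → limiting reagent.
Na consumed = (2/1) × 5.134 = 10.27 mol
Na remaining = 12.38 − 10.27 = 2.110 mol

2.11 mol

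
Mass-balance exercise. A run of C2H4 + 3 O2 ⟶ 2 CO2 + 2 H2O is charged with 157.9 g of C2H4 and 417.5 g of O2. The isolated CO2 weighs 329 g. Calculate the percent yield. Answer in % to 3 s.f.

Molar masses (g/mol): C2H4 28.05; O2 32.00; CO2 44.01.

85.9 %

n(C2H4) = 157.9 / 28.05 = 5.629 mol
n(O2) = 417.5 / 32.00 = 13.05 mol
n/ν → C2H4: 5.629, O2: 4.350; O2 is limiting.
theoretical n(CO2) = (2/3) × 13.05 = 8.700 mol → 382.9 g
% yield = 329 / 382.9 × 100 = 85.92 %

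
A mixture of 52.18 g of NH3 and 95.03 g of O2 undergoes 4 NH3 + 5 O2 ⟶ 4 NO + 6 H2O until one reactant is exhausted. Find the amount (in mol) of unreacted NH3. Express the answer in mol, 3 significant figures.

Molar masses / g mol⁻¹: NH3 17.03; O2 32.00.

0.688 mol

n(NH3) = 52.18 / 17.03 = 3.064 mol
n(O2) = 95.03 / 32.00 = 2.970 mol
n/ν → NH3: 0.7660, O2: 0.5940; O2 is limiting.
NH3 consumed = (4/5) × 2.970 = 2.376 mol
NH3 remaining = 3.064 − 2.376 = 0.6880 mol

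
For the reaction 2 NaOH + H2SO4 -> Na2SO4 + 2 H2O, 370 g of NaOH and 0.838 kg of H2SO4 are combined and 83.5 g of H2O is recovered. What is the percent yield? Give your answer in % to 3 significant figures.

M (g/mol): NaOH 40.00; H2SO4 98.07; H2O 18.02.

n(NaOH) = 370.0 / 40.00 = 9.250 mol
n(H2SO4) = 0.8380×1000 / 98.07 = 8.545 mol
n/ν for NaOH = 9.250/2 = 4.625
n/ν for H2SO4 = 8.545/1 = 8.545
Smallest n/ν is NaOH → limiting reagent.
theoretical n(H2O) = (2/2) × 9.250 = 9.250 mol → 166.7 g
% yield = 83.5 / 166.7 × 100 = 50.09 %

50.1 %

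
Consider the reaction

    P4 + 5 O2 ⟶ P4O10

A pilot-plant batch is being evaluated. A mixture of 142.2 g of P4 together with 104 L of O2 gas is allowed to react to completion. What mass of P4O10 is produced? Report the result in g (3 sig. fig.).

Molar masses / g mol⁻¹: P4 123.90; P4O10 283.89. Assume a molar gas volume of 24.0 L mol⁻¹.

246 g

n(P4) = 142.2 / 123.90 = 1.148 mol
n(O2) = 104.0 / 24.0 = 4.333 mol
n/ν for P4 = 1.148/1 = 1.148
n/ν for O2 = 4.333/5 = 0.8666
Smallest n/ν is O2 → limiting reagent.
n(P4O10) = (1/5) × 4.333 = 0.8666 mol
mass = 0.8666 × 283.89 = 246.0 g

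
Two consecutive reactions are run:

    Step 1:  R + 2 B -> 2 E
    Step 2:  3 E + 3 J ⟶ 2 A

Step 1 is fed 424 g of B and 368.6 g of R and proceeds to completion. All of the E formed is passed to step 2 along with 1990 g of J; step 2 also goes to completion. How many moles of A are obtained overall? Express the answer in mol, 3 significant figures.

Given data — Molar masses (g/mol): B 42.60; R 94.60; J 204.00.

5.20 mol

Step 1:
n(B) = 424.0 / 42.60 = 9.953 mol
n(R) = 368.6 / 94.60 = 3.896 mol
n/ν → B: 4.977, R: 3.896; R is limiting.
n(E) produced = (2/1) × 3.896 = 7.792 mol
Step 2:
n(E) available = 7.792 mol
n(J) = 1990 / 204.00 = 9.755 mol
n/ν → E: 2.597, J: 3.252; E is limiting.
n(A) = (2/3) × 7.792 = 5.195 mol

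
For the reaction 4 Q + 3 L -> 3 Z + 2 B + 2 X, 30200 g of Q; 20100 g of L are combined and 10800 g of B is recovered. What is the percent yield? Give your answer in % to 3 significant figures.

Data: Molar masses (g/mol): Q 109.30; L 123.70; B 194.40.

n(Q) = 30200 / 109.30 = 276.3 mol
n(L) = 20100 / 123.70 = 162.5 mol
n/ν for Q = 276.3/4 = 69.08
n/ν for L = 162.5/3 = 54.17
Smallest n/ν is L → limiting reagent.
theoretical n(B) = (2/3) × 162.5 = 108.3 mol → 21050 g
% yield = 10800 / 21050 × 100 = 51.31 %

51.3 %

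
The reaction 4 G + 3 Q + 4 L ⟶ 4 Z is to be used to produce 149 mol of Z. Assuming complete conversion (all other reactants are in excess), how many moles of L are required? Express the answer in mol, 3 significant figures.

149 mol

n(Z) = 149.0 mol
n(L) = (4/4) × 149.0 = 149.0 mol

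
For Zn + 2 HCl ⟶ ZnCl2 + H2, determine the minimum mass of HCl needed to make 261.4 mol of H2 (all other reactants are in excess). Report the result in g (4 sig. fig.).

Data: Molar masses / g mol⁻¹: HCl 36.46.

19060 g

n(H2) = 261.4 mol
n(HCl) = (2/1) × 261.4 = 522.8 mol
mass = 522.8 × 36.46 = 19060 g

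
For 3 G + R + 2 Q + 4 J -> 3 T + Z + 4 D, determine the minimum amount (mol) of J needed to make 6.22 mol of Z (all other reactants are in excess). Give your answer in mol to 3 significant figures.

24.9 mol

n(Z) = 6.220 mol
n(J) = (4/1) × 6.220 = 24.88 mol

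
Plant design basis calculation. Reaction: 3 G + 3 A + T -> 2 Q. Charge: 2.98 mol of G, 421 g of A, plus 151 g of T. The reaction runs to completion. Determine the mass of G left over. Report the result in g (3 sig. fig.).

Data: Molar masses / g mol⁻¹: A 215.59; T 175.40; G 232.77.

239 g

n(G) = 2.980 mol
n(A) = 421.0 / 215.59 = 1.953 mol
n(T) = 151.0 / 175.40 = 0.8609 mol
n/ν → G: 0.9933, A: 0.6510, T: 0.8609; A is limiting.
G consumed = (3/3) × 1.953 = 1.953 mol
G remaining = 2.980 − 1.953 = 1.027 mol
mass = 1.027 × 232.77 = 239.1 g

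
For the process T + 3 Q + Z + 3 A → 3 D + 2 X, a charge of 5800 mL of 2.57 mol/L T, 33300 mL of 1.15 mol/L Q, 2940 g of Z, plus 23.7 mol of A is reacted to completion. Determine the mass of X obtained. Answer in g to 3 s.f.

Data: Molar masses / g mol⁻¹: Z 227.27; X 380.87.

n(T) = 2.57 × 5800/1000 = 14.91 mol
n(Q) = 1.15 × 33300/1000 = 38.30 mol
n(Z) = 2940 / 227.27 = 12.94 mol
n(A) = 23.70 mol
n/ν for T = 14.91/1 = 14.91
n/ν for Q = 38.30/3 = 12.77
n/ν for Z = 12.94/1 = 12.94
n/ν for A = 23.70/3 = 7.900
Smallest n/ν is A → limiting reagent.
n(X) = (2/3) × 23.70 = 15.80 mol
mass = 15.80 × 380.87 = 6018 g

6020 g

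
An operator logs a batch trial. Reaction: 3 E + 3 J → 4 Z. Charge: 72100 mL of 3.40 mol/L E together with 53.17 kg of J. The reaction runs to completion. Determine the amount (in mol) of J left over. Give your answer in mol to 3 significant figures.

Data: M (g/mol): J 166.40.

74.4 mol

n(E) = 3.40 × 72100/1000 = 245.1 mol
n(J) = 53.17×1000 / 166.40 = 319.5 mol
n/ν → E: 81.70, J: 106.5; E is limiting.
J consumed = (3/3) × 245.1 = 245.1 mol
J remaining = 319.5 − 245.1 = 74.40 mol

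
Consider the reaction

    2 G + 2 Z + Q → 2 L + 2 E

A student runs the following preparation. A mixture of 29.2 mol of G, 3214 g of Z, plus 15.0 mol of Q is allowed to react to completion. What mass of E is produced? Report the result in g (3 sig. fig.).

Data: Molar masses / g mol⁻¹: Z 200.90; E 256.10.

n(G) = 29.20 mol
n(Z) = 3214 / 200.90 = 16.00 mol
n(Q) = 15.00 mol
n/ν for G = 29.20/2 = 14.60
n/ν for Z = 16.00/2 = 8.000
n/ν for Q = 15.00/1 = 15.00
Smallest n/ν is Z → limiting reagent.
n(E) = (2/2) × 16.00 = 16.00 mol
mass = 16.00 × 256.10 = 4098 g

4100 g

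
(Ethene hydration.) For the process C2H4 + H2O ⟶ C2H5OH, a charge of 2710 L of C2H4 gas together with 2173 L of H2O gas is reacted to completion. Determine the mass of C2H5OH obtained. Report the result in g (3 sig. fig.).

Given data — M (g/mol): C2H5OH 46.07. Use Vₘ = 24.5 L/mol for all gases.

n(C2H4) = 2710 / 24.5 = 110.6 mol
n(H2O) = 2173 / 24.5 = 88.69 mol
n/ν → C2H4: 110.6, H2O: 88.69; H2O is limiting.
n(C2H5OH) = (1/1) × 88.69 = 88.69 mol
mass = 88.69 × 46.07 = 4086 g

4090 g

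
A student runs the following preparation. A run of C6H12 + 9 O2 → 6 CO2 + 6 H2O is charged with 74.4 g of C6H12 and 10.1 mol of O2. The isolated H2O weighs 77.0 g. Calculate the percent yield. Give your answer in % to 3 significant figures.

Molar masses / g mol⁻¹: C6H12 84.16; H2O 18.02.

n(C6H12) = 74.40 / 84.16 = 0.8840 mol
n(O2) = 10.10 mol
n/ν for C6H12 = 0.8840/1 = 0.8840
n/ν for O2 = 10.10/9 = 1.122
Smallest n/ν is C6H12 → limiting reagent.
theoretical n(H2O) = (6/1) × 0.8840 = 5.304 mol → 95.58 g
% yield = 77.0 / 95.58 × 100 = 80.56 %

80.6 %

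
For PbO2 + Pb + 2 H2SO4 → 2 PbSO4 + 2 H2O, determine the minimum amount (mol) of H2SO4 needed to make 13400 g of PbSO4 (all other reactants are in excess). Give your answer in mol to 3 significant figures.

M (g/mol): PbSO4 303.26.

44.2 mol

n(PbSO4) = 13400 / 303.26 = 44.19 mol
n(H2SO4) = (2/2) × 44.19 = 44.19 mol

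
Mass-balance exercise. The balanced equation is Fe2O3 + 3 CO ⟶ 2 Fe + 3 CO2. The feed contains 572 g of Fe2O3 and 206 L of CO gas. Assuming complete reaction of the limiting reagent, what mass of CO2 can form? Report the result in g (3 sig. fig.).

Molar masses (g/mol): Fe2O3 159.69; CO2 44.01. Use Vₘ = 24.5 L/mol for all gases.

370 g

n(Fe2O3) = 572.0 / 159.69 = 3.582 mol
n(CO) = 206.0 / 24.5 = 8.408 mol
n/ν for Fe2O3 = 3.582/1 = 3.582
n/ν for CO = 8.408/3 = 2.803
Smallest n/ν is CO → limiting reagent.
n(CO2) = (3/3) × 8.408 = 8.408 mol
mass = 8.408 × 44.01 = 370.0 g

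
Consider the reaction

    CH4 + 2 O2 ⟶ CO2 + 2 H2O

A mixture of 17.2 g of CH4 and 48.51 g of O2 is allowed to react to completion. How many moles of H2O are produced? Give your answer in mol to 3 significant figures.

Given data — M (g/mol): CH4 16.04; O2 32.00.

1.52 mol

n(CH4) = 17.20 / 16.04 = 1.072 mol
n(O2) = 48.51 / 32.00 = 1.516 mol
n/ν for CH4 = 1.072/1 = 1.072
n/ν for O2 = 1.516/2 = 0.7580
Smallest n/ν is O2 → limiting reagent.
n(H2O) = (2/2) × 1.516 = 1.516 mol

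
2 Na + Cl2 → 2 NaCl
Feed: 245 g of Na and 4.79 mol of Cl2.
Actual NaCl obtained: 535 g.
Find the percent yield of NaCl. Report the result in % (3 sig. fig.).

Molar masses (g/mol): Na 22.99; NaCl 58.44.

n(Na) = 245.0 / 22.99 = 10.66 mol
n(Cl2) = 4.790 mol
n/ν → Na: 5.330, Cl2: 4.790; Cl2 is limiting.
theoretical n(NaCl) = (2/1) × 4.790 = 9.580 mol → 559.9 g
% yield = 535 / 559.9 × 100 = 95.55 %

95.6 %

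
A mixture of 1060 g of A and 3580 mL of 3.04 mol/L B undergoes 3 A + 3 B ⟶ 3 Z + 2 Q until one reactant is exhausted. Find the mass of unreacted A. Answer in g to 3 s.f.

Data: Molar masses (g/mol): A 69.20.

n(A) = 1060 / 69.20 = 15.32 mol
n(B) = 3.04 × 3580/1000 = 10.88 mol
n/ν for A = 15.32/3 = 5.107
n/ν for B = 10.88/3 = 3.627
Smallest n/ν is B → limiting reagent.
A consumed = (3/3) × 10.88 = 10.88 mol
A remaining = 15.32 − 10.88 = 4.440 mol
mass = 4.440 × 69.20 = 307.2 g

307 g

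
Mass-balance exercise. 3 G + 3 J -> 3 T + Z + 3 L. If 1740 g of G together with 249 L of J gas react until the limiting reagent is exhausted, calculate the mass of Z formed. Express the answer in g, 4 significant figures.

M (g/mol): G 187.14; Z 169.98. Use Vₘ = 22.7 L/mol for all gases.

n(G) = 1740 / 187.14 = 9.298 mol
n(J) = 249.0 / 22.7 = 10.97 mol
n/ν for G = 9.298/3 = 3.099
n/ν for J = 10.97/3 = 3.657
Smallest n/ν is G → limiting reagent.
n(Z) = (1/3) × 9.298 = 3.099 mol
mass = 3.099 × 169.98 = 526.8 g

526.8 g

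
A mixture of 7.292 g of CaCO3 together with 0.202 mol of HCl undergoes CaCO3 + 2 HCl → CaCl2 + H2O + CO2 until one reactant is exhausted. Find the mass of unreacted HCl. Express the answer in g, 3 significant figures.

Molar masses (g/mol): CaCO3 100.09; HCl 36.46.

2.05 g

n(CaCO3) = 7.292 / 100.09 = 0.07285 mol
n(HCl) = 0.2020 mol
n/ν → CaCO3: 0.07285, HCl: 0.1010; CaCO3 is limiting.
HCl consumed = (2/1) × 0.07285 = 0.1457 mol
HCl remaining = 0.2020 − 0.1457 = 0.05630 mol
mass = 0.05630 × 36.46 = 2.053 g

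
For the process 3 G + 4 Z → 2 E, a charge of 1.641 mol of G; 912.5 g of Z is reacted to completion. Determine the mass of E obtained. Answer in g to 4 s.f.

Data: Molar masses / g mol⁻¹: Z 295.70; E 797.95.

873.0 g

n(G) = 1.641 mol
n(Z) = 912.5 / 295.70 = 3.086 mol
n/ν for G = 1.641/3 = 0.5470
n/ν for Z = 3.086/4 = 0.7715
Smallest n/ν is G → limiting reagent.
n(E) = (2/3) × 1.641 = 1.094 mol
mass = 1.094 × 797.95 = 873.0 g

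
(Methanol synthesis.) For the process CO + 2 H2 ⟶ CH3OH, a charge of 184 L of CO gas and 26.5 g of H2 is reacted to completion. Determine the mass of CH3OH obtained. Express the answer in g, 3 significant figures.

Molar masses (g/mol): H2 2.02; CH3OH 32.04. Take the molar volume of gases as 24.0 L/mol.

210 g

n(CO) = 184.0 / 24.0 = 7.667 mol
n(H2) = 26.50 / 2.02 = 13.12 mol
n/ν for CO = 7.667/1 = 7.667
n/ν for H2 = 13.12/2 = 6.560
Smallest n/ν is H2 → limiting reagent.
n(CH3OH) = (1/2) × 13.12 = 6.560 mol
mass = 6.560 × 32.04 = 210.2 g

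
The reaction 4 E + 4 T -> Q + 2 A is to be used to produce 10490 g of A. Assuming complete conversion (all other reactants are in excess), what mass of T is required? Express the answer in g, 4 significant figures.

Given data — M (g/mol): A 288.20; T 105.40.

7673 g

n(A) = 10490 / 288.20 = 36.40 mol
n(T) = (4/2) × 36.40 = 72.80 mol
mass = 72.80 × 105.40 = 7673 g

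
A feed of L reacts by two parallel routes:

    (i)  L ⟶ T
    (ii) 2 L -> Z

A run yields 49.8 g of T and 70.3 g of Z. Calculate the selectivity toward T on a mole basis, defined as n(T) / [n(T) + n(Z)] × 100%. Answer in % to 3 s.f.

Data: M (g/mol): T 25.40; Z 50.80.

n(T) = 49.8 / 25.40 = 1.961 mol
n(Z) = 70.3 / 50.80 = 1.384 mol
selectivity = 1.961/(1.961+1.384) × 100 = 58.62 %

58.6 %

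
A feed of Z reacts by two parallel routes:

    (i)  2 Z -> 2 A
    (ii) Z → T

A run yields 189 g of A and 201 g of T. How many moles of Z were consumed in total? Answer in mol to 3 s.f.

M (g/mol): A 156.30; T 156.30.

2.50 mol

n(A) = 189 / 156.30 = 1.209 mol
n(T) = 201 / 156.30 = 1.286 mol
n(Z) via (i) = (2/2)×1.209 = 1.209 mol
n(Z) via (ii) = (1/1)×1.286 = 1.286 mol
total n(Z) = 1.209 + 1.286 = 2.495 mol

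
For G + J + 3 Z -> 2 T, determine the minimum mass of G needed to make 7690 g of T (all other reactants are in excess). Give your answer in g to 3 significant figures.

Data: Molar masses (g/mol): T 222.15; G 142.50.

n(T) = 7690 / 222.15 = 34.62 mol
n(G) = (1/2) × 34.62 = 17.31 mol
mass = 17.31 × 142.50 = 2467 g

2470 g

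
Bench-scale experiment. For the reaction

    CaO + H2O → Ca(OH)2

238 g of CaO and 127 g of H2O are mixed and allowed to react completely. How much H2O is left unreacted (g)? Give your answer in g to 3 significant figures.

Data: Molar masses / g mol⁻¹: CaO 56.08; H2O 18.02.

50.5 g

n(CaO) = 238.0 / 56.08 = 4.244 mol
n(H2O) = 127.0 / 18.02 = 7.048 mol
n/ν → CaO: 4.244, H2O: 7.048; CaO is limiting.
H2O consumed = (1/1) × 4.244 = 4.244 mol
H2O remaining = 7.048 − 4.244 = 2.804 mol
mass = 2.804 × 18.02 = 50.53 g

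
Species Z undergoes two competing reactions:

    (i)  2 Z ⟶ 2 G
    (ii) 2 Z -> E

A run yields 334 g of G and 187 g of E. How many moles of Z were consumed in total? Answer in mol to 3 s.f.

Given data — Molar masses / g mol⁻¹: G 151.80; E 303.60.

3.43 mol

n(G) = 334 / 151.80 = 2.200 mol
n(E) = 187 / 303.60 = 0.6159 mol
n(Z) via (i) = (2/2)×2.200 = 2.200 mol
n(Z) via (ii) = (2/1)×0.6159 = 1.232 mol
total n(Z) = 2.200 + 1.232 = 3.432 mol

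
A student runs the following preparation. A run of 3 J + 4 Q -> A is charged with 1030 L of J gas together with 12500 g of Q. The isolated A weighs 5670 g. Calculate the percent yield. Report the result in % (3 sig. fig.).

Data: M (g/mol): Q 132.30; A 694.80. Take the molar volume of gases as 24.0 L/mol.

n(J) = 1030 / 24.0 = 42.92 mol
n(Q) = 12500 / 132.30 = 94.48 mol
n/ν → J: 14.31, Q: 23.62; J is limiting.
theoretical n(A) = (1/3) × 42.92 = 14.31 mol → 9943 g
% yield = 5670 / 9943 × 100 = 57.03 %

57.0 %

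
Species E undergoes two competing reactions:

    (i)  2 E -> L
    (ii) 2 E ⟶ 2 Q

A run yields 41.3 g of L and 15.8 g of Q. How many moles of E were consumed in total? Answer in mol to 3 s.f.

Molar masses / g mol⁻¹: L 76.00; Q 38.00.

n(L) = 41.3 / 76.00 = 0.5434 mol
n(Q) = 15.8 / 38.00 = 0.4158 mol
n(E) via (i) = (2/1)×0.5434 = 1.087 mol
n(E) via (ii) = (2/2)×0.4158 = 0.4158 mol
total n(E) = 1.087 + 0.4158 = 1.503 mol

1.50 mol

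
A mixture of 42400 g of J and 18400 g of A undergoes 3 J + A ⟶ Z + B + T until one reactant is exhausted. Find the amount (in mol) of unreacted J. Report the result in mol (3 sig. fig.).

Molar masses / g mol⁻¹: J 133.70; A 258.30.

103 mol

n(J) = 42400 / 133.70 = 317.1 mol
n(A) = 18400 / 258.30 = 71.23 mol
n/ν → J: 105.7, A: 71.23; A is limiting.
J consumed = (3/1) × 71.23 = 213.7 mol
J remaining = 317.1 − 213.7 = 103.4 mol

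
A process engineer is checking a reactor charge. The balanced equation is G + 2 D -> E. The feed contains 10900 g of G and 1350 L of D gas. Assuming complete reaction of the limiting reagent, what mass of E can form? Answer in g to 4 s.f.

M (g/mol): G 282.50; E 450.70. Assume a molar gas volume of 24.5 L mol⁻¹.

n(G) = 10900 / 282.50 = 38.58 mol
n(D) = 1350 / 24.5 = 55.10 mol
n/ν for G = 38.58/1 = 38.58
n/ν for D = 55.10/2 = 27.55
Smallest n/ν is D → limiting reagent.
n(E) = (1/2) × 55.10 = 27.55 mol
mass = 27.55 × 450.70 = 12420 g

12420 g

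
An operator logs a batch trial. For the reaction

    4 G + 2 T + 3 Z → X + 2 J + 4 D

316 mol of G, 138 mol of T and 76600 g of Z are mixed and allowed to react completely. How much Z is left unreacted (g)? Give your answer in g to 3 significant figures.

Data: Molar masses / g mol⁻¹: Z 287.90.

n(G) = 316.0 mol
n(T) = 138.0 mol
n(Z) = 76600 / 287.90 = 266.1 mol
n/ν → G: 79.00, T: 69.00, Z: 88.70; T is limiting.
Z consumed = (3/2) × 138.0 = 207.0 mol
Z remaining = 266.1 − 207.0 = 59.10 mol
mass = 59.10 × 287.90 = 17010 g

17000 g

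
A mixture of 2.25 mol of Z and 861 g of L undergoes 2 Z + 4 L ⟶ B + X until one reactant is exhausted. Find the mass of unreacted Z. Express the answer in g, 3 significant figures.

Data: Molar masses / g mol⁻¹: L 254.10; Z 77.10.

42.9 g

n(Z) = 2.250 mol
n(L) = 861.0 / 254.10 = 3.388 mol
n/ν → Z: 1.125, L: 0.8470; L is limiting.
Z consumed = (2/4) × 3.388 = 1.694 mol
Z remaining = 2.250 − 1.694 = 0.5560 mol
mass = 0.5560 × 77.10 = 42.87 g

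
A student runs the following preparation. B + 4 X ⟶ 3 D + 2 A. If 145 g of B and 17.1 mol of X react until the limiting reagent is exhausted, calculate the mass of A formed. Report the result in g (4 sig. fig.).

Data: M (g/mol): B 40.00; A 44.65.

n(B) = 145.0 / 40.00 = 3.625 mol
n(X) = 17.10 mol
n/ν for B = 3.625/1 = 3.625
n/ν for X = 17.10/4 = 4.275
Smallest n/ν is B → limiting reagent.
n(A) = (2/1) × 3.625 = 7.250 mol
mass = 7.250 × 44.65 = 323.7 g

323.7 g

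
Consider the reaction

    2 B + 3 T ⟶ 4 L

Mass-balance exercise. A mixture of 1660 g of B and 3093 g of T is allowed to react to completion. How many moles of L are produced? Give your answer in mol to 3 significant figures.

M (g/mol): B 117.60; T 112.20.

28.2 mol

n(B) = 1660 / 117.60 = 14.12 mol
n(T) = 3093 / 112.20 = 27.57 mol
n/ν for B = 14.12/2 = 7.060
n/ν for T = 27.57/3 = 9.190
Smallest n/ν is B → limiting reagent.
n(L) = (4/2) × 14.12 = 28.24 mol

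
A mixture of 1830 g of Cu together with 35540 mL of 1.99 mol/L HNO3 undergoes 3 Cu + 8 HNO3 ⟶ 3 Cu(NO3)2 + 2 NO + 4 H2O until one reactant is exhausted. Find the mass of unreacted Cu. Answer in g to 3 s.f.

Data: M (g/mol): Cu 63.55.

145 g

n(Cu) = 1830 / 63.55 = 28.80 mol
n(HNO3) = 1.99 × 35540/1000 = 70.72 mol
n/ν → Cu: 9.600, HNO3: 8.840; HNO3 is limiting.
Cu consumed = (3/8) × 70.72 = 26.52 mol
Cu remaining = 28.80 − 26.52 = 2.280 mol
mass = 2.280 × 63.55 = 144.9 g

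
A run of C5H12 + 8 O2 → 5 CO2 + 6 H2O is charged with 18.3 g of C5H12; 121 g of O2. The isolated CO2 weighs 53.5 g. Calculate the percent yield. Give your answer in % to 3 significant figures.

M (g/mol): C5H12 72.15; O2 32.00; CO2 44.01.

95.9 %

n(C5H12) = 18.30 / 72.15 = 0.2536 mol
n(O2) = 121.0 / 32.00 = 3.781 mol
n/ν for C5H12 = 0.2536/1 = 0.2536
n/ν for O2 = 3.781/8 = 0.4726
Smallest n/ν is C5H12 → limiting reagent.
theoretical n(CO2) = (5/1) × 0.2536 = 1.268 mol → 55.80 g
% yield = 53.5 / 55.80 × 100 = 95.88 %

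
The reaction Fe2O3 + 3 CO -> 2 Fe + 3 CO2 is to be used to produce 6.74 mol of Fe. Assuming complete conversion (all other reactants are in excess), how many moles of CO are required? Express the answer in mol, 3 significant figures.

10.1 mol

n(Fe) = 6.740 mol
n(CO) = (3/2) × 6.740 = 10.11 mol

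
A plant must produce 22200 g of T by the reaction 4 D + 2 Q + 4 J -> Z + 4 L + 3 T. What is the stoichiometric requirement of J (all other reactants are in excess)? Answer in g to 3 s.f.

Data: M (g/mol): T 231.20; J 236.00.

30200 g

n(T) = 22200 / 231.20 = 96.02 mol
n(J) = (4/3) × 96.02 = 128.0 mol
mass = 128.0 × 236.00 = 30210 g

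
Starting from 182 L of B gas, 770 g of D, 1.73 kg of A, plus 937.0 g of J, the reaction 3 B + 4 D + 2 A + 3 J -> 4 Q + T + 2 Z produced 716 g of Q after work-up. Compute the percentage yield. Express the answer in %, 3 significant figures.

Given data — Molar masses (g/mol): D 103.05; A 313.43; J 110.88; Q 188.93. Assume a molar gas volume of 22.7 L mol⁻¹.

50.7 %

n(B) = 182.0 / 22.7 = 8.018 mol
n(D) = 770.0 / 103.05 = 7.472 mol
n(A) = 1.730×1000 / 313.43 = 5.520 mol
n(J) = 937.0 / 110.88 = 8.451 mol
n/ν → B: 2.673, D: 1.868, A: 2.760, J: 2.817; D is limiting.
theoretical n(Q) = (4/4) × 7.472 = 7.472 mol → 1412 g
% yield = 716 / 1412 × 100 = 50.71 %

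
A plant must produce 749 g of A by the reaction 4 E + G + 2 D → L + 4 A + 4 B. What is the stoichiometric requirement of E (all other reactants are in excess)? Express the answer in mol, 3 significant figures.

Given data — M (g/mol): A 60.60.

12.4 mol

n(A) = 749 / 60.60 = 12.36 mol
n(E) = (4/4) × 12.36 = 12.36 mol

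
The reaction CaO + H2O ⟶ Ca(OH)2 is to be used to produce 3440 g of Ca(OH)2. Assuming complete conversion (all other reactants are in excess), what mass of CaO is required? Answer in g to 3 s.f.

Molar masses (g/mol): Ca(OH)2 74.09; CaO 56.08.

2600 g

n(Ca(OH)2) = 3440 / 74.09 = 46.43 mol
n(CaO) = (1/1) × 46.43 = 46.43 mol
mass = 46.43 × 56.08 = 2604 g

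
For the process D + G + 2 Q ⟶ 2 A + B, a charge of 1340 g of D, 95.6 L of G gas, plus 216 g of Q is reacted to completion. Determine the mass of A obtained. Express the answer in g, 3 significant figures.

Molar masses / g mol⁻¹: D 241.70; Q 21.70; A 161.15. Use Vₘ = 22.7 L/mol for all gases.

n(D) = 1340 / 241.70 = 5.544 mol
n(G) = 95.60 / 22.7 = 4.211 mol
n(Q) = 216.0 / 21.70 = 9.954 mol
n/ν → D: 5.544, G: 4.211, Q: 4.977; G is limiting.
n(A) = (2/1) × 4.211 = 8.422 mol
mass = 8.422 × 161.15 = 1357 g

1360 g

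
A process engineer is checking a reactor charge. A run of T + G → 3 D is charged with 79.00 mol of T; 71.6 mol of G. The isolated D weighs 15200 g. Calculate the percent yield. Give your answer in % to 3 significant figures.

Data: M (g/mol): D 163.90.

n(T) = 79.00 mol
n(G) = 71.60 mol
n/ν for T = 79.00/1 = 79.00
n/ν for G = 71.60/1 = 71.60
Smallest n/ν is G → limiting reagent.
theoretical n(D) = (3/1) × 71.60 = 214.8 mol → 35210 g
% yield = 15200 / 35210 × 100 = 43.17 %

43.2 %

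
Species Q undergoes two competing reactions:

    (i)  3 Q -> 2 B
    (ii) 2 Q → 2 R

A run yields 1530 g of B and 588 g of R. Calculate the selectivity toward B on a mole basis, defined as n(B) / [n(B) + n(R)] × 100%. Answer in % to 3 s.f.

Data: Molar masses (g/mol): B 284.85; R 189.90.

n(B) = 1530 / 284.85 = 5.371 mol
n(R) = 588 / 189.90 = 3.096 mol
selectivity = 5.371/(5.371+3.096) × 100 = 63.43 %

63.4 %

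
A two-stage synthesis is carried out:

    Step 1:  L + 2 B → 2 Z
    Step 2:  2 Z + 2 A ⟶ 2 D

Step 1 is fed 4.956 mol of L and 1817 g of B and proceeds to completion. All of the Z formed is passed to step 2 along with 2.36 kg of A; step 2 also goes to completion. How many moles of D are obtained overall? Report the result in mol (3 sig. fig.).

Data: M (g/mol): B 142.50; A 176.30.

9.91 mol

Step 1:
n(L) = 4.956 mol
n(B) = 1817 / 142.50 = 12.75 mol
n/ν for L = 4.956/1 = 4.956
n/ν for B = 12.75/2 = 6.375
Smallest n/ν is L → limiting reagent.
n(Z) produced = (2/1) × 4.956 = 9.912 mol
Step 2:
n(Z) available = 9.912 mol
n(A) = 2.360×1000 / 176.30 = 13.39 mol
n/ν for Z = 9.912/2 = 4.956
n/ν for A = 13.39/2 = 6.695
Smallest n/ν is Z → limiting reagent.
n(D) = (2/2) × 9.912 = 9.912 mol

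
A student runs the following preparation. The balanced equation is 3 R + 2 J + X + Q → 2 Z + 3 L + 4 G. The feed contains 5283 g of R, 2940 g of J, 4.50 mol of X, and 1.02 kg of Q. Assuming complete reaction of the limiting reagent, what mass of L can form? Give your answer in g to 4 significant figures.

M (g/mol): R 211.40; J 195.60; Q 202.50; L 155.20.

n(R) = 5283 / 211.40 = 24.99 mol
n(J) = 2940 / 195.60 = 15.03 mol
n(X) = 4.500 mol
n(Q) = 1.020×1000 / 202.50 = 5.037 mol
n/ν for R = 24.99/3 = 8.330
n/ν for J = 15.03/2 = 7.515
n/ν for X = 4.500/1 = 4.500
n/ν for Q = 5.037/1 = 5.037
Smallest n/ν is X → limiting reagent.
n(L) = (3/1) × 4.500 = 13.50 mol
mass = 13.50 × 155.20 = 2095 g

2095 g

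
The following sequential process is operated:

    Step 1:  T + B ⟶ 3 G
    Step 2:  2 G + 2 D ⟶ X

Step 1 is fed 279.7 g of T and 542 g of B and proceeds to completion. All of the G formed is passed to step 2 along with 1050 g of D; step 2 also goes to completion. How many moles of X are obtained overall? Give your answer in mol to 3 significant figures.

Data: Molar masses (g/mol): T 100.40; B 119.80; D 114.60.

Step 1:
n(T) = 279.7 / 100.40 = 2.786 mol
n(B) = 542.0 / 119.80 = 4.524 mol
n/ν → T: 2.786, B: 4.524; T is limiting.
n(G) produced = (3/1) × 2.786 = 8.358 mol
Step 2:
n(G) available = 8.358 mol
n(D) = 1050 / 114.60 = 9.162 mol
n/ν → G: 4.179, D: 4.581; G is limiting.
n(X) = (1/2) × 8.358 = 4.179 mol

4.18 mol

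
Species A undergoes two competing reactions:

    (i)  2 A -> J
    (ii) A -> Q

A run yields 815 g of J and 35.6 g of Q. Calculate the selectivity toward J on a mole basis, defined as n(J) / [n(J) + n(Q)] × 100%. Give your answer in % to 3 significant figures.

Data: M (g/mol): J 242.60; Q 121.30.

92.0 %

n(J) = 815 / 242.60 = 3.359 mol
n(Q) = 35.6 / 121.30 = 0.2935 mol
selectivity = 3.359/(3.359+0.2935) × 100 = 91.96 %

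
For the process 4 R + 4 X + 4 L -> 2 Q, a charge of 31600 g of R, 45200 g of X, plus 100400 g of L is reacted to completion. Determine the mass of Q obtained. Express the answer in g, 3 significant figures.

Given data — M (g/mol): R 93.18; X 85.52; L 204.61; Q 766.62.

130000 g

n(R) = 31600 / 93.18 = 339.1 mol
n(X) = 45200 / 85.52 = 528.5 mol
n(L) = 100400 / 204.61 = 490.7 mol
n/ν → R: 84.78, X: 132.1, L: 122.7; R is limiting.
n(Q) = (2/4) × 339.1 = 169.6 mol
mass = 169.6 × 766.62 = 130000 g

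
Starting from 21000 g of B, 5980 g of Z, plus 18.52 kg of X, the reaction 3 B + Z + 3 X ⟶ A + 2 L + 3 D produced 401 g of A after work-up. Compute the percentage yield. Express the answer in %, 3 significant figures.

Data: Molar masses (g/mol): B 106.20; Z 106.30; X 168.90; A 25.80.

n(B) = 21000 / 106.20 = 197.7 mol
n(Z) = 5980 / 106.30 = 56.26 mol
n(X) = 18.52×1000 / 168.90 = 109.7 mol
n/ν for B = 197.7/3 = 65.90
n/ν for Z = 56.26/1 = 56.26
n/ν for X = 109.7/3 = 36.57
Smallest n/ν is X → limiting reagent.
theoretical n(A) = (1/3) × 109.7 = 36.57 mol → 943.5 g
% yield = 401 / 943.5 × 100 = 42.50 %

42.5 %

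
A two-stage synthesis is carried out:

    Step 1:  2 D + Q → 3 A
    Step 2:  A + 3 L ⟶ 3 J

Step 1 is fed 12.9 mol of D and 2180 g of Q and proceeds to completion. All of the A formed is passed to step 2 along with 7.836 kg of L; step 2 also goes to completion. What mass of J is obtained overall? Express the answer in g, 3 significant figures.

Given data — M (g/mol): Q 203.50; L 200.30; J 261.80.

10200 g

Step 1:
n(D) = 12.90 mol
n(Q) = 2180 / 203.50 = 10.71 mol
n/ν for D = 12.90/2 = 6.450
n/ν for Q = 10.71/1 = 10.71
Smallest n/ν is D → limiting reagent.
n(A) produced = (3/2) × 12.90 = 19.35 mol
Step 2:
n(A) available = 19.35 mol
n(L) = 7.836×1000 / 200.30 = 39.12 mol
n/ν for A = 19.35/1 = 19.35
n/ν for L = 39.12/3 = 13.04
Smallest n/ν is L → limiting reagent.
n(J) = (3/3) × 39.12 = 39.12 mol
mass = 39.12 × 261.80 = 10240 g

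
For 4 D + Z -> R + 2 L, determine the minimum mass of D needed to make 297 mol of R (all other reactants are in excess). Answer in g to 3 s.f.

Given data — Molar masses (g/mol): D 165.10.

n(R) = 297.0 mol
n(D) = (4/1) × 297.0 = 1188 mol
mass = 1188 × 165.10 = 196100 g

196000 g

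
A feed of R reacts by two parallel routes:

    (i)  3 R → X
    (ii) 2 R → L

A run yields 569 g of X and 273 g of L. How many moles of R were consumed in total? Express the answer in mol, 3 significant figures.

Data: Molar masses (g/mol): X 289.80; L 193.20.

8.72 mol

n(X) = 569 / 289.80 = 1.963 mol
n(L) = 273 / 193.20 = 1.413 mol
n(R) via (i) = (3/1)×1.963 = 5.889 mol
n(R) via (ii) = (2/1)×1.413 = 2.826 mol
total n(R) = 5.889 + 2.826 = 8.715 mol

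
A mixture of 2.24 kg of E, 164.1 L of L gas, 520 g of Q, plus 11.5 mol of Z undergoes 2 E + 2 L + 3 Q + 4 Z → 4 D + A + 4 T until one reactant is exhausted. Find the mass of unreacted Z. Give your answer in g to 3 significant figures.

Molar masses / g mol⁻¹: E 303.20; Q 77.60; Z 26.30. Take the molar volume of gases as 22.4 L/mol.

67.5 g

n(E) = 2.240×1000 / 303.20 = 7.388 mol
n(L) = 164.1 / 22.4 = 7.326 mol
n(Q) = 520.0 / 77.60 = 6.701 mol
n(Z) = 11.50 mol
n/ν for E = 7.388/2 = 3.694
n/ν for L = 7.326/2 = 3.663
n/ν for Q = 6.701/3 = 2.234
n/ν for Z = 11.50/4 = 2.875
Smallest n/ν is Q → limiting reagent.
Z consumed = (4/3) × 6.701 = 8.935 mol
Z remaining = 11.50 − 8.935 = 2.565 mol
mass = 2.565 × 26.30 = 67.46 g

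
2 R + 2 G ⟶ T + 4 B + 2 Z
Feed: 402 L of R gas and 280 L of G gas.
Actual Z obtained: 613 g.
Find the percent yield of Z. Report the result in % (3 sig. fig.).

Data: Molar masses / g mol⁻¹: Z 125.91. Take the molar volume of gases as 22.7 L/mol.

n(R) = 402.0 / 22.7 = 17.71 mol
n(G) = 280.0 / 22.7 = 12.33 mol
n/ν for R = 17.71/2 = 8.855
n/ν for G = 12.33/2 = 6.165
Smallest n/ν is G → limiting reagent.
theoretical n(Z) = (2/2) × 12.33 = 12.33 mol → 1552 g
% yield = 613 / 1552 × 100 = 39.50 %

39.5 %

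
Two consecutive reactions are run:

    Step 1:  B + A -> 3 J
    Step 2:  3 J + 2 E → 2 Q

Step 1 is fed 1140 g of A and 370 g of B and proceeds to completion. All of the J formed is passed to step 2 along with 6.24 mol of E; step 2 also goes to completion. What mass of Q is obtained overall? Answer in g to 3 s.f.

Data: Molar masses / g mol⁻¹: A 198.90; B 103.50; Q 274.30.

1710 g

Step 1:
n(A) = 1140 / 198.90 = 5.732 mol
n(B) = 370.0 / 103.50 = 3.575 mol
n/ν for A = 5.732/1 = 5.732
n/ν for B = 3.575/1 = 3.575
Smallest n/ν is B → limiting reagent.
n(J) produced = (3/1) × 3.575 = 10.73 mol
Step 2:
n(J) available = 10.73 mol
n(E) = 6.240 mol
n/ν for J = 10.73/3 = 3.577
n/ν for E = 6.240/2 = 3.120
Smallest n/ν is E → limiting reagent.
n(Q) = (2/2) × 6.240 = 6.240 mol
mass = 6.240 × 274.30 = 1712 g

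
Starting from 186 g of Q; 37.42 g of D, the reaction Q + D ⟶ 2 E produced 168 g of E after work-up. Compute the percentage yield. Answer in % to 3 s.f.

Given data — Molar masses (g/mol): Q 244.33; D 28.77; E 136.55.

80.8 %

n(Q) = 186.0 / 244.33 = 0.7613 mol
n(D) = 37.42 / 28.77 = 1.301 mol
n/ν for Q = 0.7613/1 = 0.7613
n/ν for D = 1.301/1 = 1.301
Smallest n/ν is Q → limiting reagent.
theoretical n(E) = (2/1) × 0.7613 = 1.523 mol → 208.0 g
% yield = 168 / 208.0 × 100 = 80.77 %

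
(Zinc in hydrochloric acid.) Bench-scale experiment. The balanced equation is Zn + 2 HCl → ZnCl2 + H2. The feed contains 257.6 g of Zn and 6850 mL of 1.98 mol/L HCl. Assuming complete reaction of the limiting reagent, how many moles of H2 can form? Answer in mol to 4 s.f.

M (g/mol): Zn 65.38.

n(Zn) = 257.6 / 65.38 = 3.940 mol
n(HCl) = 1.98 × 6850/1000 = 13.56 mol
n/ν for Zn = 3.940/1 = 3.940
n/ν for HCl = 13.56/2 = 6.780
Smallest n/ν is Zn → limiting reagent.
n(H2) = (1/1) × 3.940 = 3.940 mol

3.940 mol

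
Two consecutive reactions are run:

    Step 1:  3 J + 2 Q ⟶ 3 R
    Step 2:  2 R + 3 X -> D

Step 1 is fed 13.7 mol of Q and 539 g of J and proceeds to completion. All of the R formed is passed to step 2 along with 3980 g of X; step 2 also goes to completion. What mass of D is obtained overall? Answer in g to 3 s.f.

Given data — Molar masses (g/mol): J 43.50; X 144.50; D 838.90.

5200 g

Step 1:
n(Q) = 13.70 mol
n(J) = 539.0 / 43.50 = 12.39 mol
n/ν for Q = 13.70/2 = 6.850
n/ν for J = 12.39/3 = 4.130
Smallest n/ν is J → limiting reagent.
n(R) produced = (3/3) × 12.39 = 12.39 mol
Step 2:
n(R) available = 12.39 mol
n(X) = 3980 / 144.50 = 27.54 mol
n/ν for R = 12.39/2 = 6.195
n/ν for X = 27.54/3 = 9.180
Smallest n/ν is R → limiting reagent.
n(D) = (1/2) × 12.39 = 6.195 mol
mass = 6.195 × 838.90 = 5197 g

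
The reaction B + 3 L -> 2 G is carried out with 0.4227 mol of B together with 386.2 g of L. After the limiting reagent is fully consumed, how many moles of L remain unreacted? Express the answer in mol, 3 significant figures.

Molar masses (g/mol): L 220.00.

0.487 mol

n(B) = 0.4227 mol
n(L) = 386.2 / 220.00 = 1.755 mol
n/ν for B = 0.4227/1 = 0.4227
n/ν for L = 1.755/3 = 0.5850
Smallest n/ν is B → limiting reagent.
L consumed = (3/1) × 0.4227 = 1.268 mol
L remaining = 1.755 − 1.268 = 0.4870 mol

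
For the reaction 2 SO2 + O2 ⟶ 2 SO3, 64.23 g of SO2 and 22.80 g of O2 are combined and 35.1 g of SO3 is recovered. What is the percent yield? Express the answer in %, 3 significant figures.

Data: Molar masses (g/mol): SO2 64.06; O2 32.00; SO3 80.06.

43.7 %

n(SO2) = 64.23 / 64.06 = 1.003 mol
n(O2) = 22.80 / 32.00 = 0.7125 mol
n/ν for SO2 = 1.003/2 = 0.5015
n/ν for O2 = 0.7125/1 = 0.7125
Smallest n/ν is SO2 → limiting reagent.
theoretical n(SO3) = (2/2) × 1.003 = 1.003 mol → 80.30 g
% yield = 35.1 / 80.30 × 100 = 43.71 %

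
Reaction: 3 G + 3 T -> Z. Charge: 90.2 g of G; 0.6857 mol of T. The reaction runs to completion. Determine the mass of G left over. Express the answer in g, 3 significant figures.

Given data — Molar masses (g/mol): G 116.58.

n(G) = 90.20 / 116.58 = 0.7737 mol
n(T) = 0.6857 mol
n/ν for G = 0.7737/3 = 0.2579
n/ν for T = 0.6857/3 = 0.2286
Smallest n/ν is T → limiting reagent.
G consumed = (3/3) × 0.6857 = 0.6857 mol
G remaining = 0.7737 − 0.6857 = 0.08800 mol
mass = 0.08800 × 116.58 = 10.26 g

10.3 g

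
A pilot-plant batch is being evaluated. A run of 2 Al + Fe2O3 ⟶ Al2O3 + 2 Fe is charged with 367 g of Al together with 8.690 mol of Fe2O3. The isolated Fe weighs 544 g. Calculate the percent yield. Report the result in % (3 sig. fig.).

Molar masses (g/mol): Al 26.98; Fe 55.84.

71.6 %

n(Al) = 367.0 / 26.98 = 13.60 mol
n(Fe2O3) = 8.690 mol
n/ν for Al = 13.60/2 = 6.800
n/ν for Fe2O3 = 8.690/1 = 8.690
Smallest n/ν is Al → limiting reagent.
theoretical n(Fe) = (2/2) × 13.60 = 13.60 mol → 759.4 g
% yield = 544 / 759.4 × 100 = 71.64 %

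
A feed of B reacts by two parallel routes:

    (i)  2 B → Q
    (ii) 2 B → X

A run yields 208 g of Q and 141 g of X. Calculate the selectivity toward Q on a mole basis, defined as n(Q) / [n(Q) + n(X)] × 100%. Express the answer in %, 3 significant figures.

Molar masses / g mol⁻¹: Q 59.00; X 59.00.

n(Q) = 208 / 59.00 = 3.525 mol
n(X) = 141 / 59.00 = 2.390 mol
selectivity = 3.525/(3.525+2.390) × 100 = 59.59 %

59.6 %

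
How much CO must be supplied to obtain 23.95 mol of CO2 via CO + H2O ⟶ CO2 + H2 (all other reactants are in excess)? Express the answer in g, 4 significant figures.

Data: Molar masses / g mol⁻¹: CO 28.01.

670.8 g

n(CO2) = 23.95 mol
n(CO) = (1/1) × 23.95 = 23.95 mol
mass = 23.95 × 28.01 = 670.8 g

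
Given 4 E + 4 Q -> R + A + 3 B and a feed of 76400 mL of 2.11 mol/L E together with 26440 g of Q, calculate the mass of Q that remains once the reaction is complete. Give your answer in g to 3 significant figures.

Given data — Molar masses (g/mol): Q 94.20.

n(E) = 2.11 × 76400/1000 = 161.2 mol
n(Q) = 26440 / 94.20 = 280.7 mol
n/ν → E: 40.30, Q: 70.18; E is limiting.
Q consumed = (4/4) × 161.2 = 161.2 mol
Q remaining = 280.7 − 161.2 = 119.5 mol
mass = 119.5 × 94.20 = 11260 g

11300 g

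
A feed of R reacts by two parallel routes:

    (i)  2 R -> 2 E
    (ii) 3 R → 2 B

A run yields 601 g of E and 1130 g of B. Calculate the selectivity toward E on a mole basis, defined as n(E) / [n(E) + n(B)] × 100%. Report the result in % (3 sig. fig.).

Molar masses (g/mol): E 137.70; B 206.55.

44.4 %

n(E) = 601 / 137.70 = 4.365 mol
n(B) = 1130 / 206.55 = 5.471 mol
selectivity = 4.365/(4.365+5.471) × 100 = 44.38 %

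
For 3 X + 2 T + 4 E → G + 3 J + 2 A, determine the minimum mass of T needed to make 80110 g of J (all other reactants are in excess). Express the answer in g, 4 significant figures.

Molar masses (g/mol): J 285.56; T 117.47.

n(J) = 80110 / 285.56 = 280.5 mol
n(T) = (2/3) × 280.5 = 187.0 mol
mass = 187.0 × 117.47 = 21970 g

21970 g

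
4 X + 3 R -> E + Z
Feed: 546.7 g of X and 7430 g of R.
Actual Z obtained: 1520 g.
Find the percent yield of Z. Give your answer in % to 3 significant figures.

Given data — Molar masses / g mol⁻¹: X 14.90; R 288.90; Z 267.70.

66.2 %

n(X) = 546.7 / 14.90 = 36.69 mol
n(R) = 7430 / 288.90 = 25.72 mol
n/ν → X: 9.173, R: 8.573; R is limiting.
theoretical n(Z) = (1/3) × 25.72 = 8.573 mol → 2295 g
% yield = 1520 / 2295 × 100 = 66.23 %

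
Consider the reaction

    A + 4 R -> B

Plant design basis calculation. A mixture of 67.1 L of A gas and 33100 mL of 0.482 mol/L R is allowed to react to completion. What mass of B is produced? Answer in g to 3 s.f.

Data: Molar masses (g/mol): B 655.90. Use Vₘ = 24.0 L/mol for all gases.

1830 g

n(A) = 67.10 / 24.0 = 2.796 mol
n(R) = 0.482 × 33100/1000 = 15.95 mol
n/ν for A = 2.796/1 = 2.796
n/ν for R = 15.95/4 = 3.988
Smallest n/ν is A → limiting reagent.
n(B) = (1/1) × 2.796 = 2.796 mol
mass = 2.796 × 655.90 = 1834 g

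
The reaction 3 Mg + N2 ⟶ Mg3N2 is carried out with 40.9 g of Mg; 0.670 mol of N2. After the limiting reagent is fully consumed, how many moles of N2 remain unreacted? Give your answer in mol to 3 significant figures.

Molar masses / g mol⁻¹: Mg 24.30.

n(Mg) = 40.90 / 24.30 = 1.683 mol
n(N2) = 0.6700 mol
n/ν for Mg = 1.683/3 = 0.5610
n/ν for N2 = 0.6700/1 = 0.6700
Smallest n/ν is Mg → limiting reagent.
N2 consumed = (1/3) × 1.683 = 0.5610 mol
N2 remaining = 0.6700 − 0.5610 = 0.1090 mol

0.109 mol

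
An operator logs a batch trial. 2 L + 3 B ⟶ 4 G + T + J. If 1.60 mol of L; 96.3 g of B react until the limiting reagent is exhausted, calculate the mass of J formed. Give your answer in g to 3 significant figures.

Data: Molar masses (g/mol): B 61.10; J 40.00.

21.0 g

n(L) = 1.600 mol
n(B) = 96.30 / 61.10 = 1.576 mol
n/ν → L: 0.8000, B: 0.5253; B is limiting.
n(J) = (1/3) × 1.576 = 0.5253 mol
mass = 0.5253 × 40.00 = 21.01 g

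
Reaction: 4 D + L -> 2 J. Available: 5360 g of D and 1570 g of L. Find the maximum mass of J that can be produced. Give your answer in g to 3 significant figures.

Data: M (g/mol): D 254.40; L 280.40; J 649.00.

n(D) = 5360 / 254.40 = 21.07 mol
n(L) = 1570 / 280.40 = 5.599 mol
n/ν for D = 21.07/4 = 5.268
n/ν for L = 5.599/1 = 5.599
Smallest n/ν is D → limiting reagent.
n(J) = (2/4) × 21.07 = 10.54 mol
mass = 10.54 × 649.00 = 6840 g

6840 g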